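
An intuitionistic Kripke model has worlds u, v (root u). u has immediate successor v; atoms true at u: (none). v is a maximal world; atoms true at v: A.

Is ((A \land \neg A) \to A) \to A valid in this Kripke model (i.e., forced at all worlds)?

No

Not every world: u \nVdash ((A \land \neg A) \to A) \to A.
u \nVdash ((A \land \neg A) \to A) \to A: already at u itself, u \Vdash (A \land \neg A) \to A but u \nVdash A.
u lacks atom A, so u \nVdash A.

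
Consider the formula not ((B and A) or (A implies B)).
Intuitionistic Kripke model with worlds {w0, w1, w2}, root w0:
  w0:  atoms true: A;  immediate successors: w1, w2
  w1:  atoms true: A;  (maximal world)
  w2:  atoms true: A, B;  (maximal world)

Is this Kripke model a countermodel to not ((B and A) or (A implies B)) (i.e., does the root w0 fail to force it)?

w0 does not force not ((B and A) or (A implies B)) since w2 is accessible from w0 and w2 forces (B and A) or (A implies B).
w2 forces (B and A) or (A implies B) via the disjunct B and A.
So the root w0 does not force not ((B and A) or (A implies B)); the model is a countermodel.

Yes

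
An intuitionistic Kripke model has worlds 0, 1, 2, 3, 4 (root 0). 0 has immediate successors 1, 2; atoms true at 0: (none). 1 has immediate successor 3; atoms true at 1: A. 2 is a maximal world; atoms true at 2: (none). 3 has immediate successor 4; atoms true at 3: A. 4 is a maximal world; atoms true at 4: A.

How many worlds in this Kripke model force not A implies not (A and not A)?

5

0: forces it.
1: forces it.
2: forces it.
3: forces it.
4: forces it.
Worlds forcing the formula: {0, 1, 2, 3, 4}.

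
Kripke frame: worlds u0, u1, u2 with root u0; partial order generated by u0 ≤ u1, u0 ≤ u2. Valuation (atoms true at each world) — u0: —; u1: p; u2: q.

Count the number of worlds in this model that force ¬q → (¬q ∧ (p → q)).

u0: does not force it — u0 ⊮ ¬q → (¬q ∧ (p → q)): at the accessible world u1, u1 ⊩ ¬q but u1 ⊮ ¬q ∧ (p → q).
u1: does not force it — u1 ⊮ ¬q → (¬q ∧ (p → q)): already at u1 itself, u1 ⊩ ¬q but u1 ⊮ ¬q ∧ (p → q).
u2: forces it.
Worlds forcing the formula: {u2}.

1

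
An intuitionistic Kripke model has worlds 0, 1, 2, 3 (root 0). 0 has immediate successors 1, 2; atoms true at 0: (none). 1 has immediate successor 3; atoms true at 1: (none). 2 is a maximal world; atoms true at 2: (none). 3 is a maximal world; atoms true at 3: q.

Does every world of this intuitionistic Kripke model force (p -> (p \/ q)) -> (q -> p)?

Not every world: 0 ||-/- (p -> (p \/ q)) -> (q -> p).
0 ||-/- (p -> (p \/ q)) -> (q -> p): already at 0 itself, 0 ||- p -> (p \/ q) but 0 ||-/- q -> p.
0 ||-/- q -> p: at the accessible world 3, 3 ||- q but 3 ||-/- p.
3 lacks atom p, so 3 ||-/- p.

No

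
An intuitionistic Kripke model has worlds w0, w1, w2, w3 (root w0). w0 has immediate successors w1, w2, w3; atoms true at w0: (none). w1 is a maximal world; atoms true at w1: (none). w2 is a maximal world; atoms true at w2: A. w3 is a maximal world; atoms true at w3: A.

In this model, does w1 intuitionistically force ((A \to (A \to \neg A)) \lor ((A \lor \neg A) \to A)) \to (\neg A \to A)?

w1 \nVdash ((A \to (A \to \neg A)) \lor ((A \lor \neg A) \to A)) \to (\neg A \to A): already at w1 itself, w1 \Vdash (A \to (A \to \neg A)) \lor ((A \lor \neg A) \to A) but w1 \nVdash \neg A \to A.
w1 \nVdash \neg A \to A: already at w1 itself, w1 \Vdash \neg A but w1 \nVdash A.
w1 lacks atom A, so w1 \nVdash A.

No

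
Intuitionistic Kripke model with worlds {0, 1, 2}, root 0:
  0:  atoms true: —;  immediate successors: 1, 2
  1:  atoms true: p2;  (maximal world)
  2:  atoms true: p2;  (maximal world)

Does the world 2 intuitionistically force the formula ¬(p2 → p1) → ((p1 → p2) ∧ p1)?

No

2 ⊮ ¬(p2 → p1) → ((p1 → p2) ∧ p1): already at 2 itself, 2 ⊩ ¬(p2 → p1) but 2 ⊮ (p1 → p2) ∧ p1.
2 ⊮ (p1 → p2) ∧ p1 since 2 fails p1.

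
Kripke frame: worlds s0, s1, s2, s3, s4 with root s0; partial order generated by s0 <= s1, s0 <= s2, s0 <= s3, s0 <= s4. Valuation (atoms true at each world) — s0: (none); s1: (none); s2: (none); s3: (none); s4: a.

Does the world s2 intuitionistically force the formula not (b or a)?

s2 forces not (b or a): no world accessible from s2 forces b or a.

Yes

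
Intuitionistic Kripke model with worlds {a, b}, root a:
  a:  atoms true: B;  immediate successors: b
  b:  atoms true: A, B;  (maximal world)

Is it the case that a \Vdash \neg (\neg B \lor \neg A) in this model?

Yes

a \Vdash \neg (\neg B \lor \neg A): no world accessible from a forces \neg B \lor \neg A.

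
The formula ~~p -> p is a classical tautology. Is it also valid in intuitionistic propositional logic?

This is double-negation elimination, which is not intuitionistically valid.
A Kripke countermodel: worlds s0, s1; order generated by s0 <= s1; atoms true at each world — s0:{}; s1:{p}.
s0 ||-/- ~~p -> p: already at s0 itself, s0 ||- ~~p but s0 ||-/- p.
s0 lacks atom p, so s0 ||-/- p.
So the root s0 does not force the formula.

No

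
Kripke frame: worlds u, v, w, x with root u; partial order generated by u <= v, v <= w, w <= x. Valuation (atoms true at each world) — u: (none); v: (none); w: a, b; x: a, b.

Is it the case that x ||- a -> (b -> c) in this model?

x ||-/- a -> (b -> c): already at x itself, x ||- a but x ||-/- b -> c.
x ||-/- b -> c: already at x itself, x ||- b but x ||-/- c.
x lacks atom c, so x ||-/- c.

No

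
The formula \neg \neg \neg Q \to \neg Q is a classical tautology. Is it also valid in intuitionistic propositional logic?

Yes

This is triple-negation reduction, which is intuitionistically derivable.
Assume \neg \neg \neg Q and suppose Q. Then \neg \neg Q (double-negation introduction), contradicting \neg \neg \neg Q. So \neg Q.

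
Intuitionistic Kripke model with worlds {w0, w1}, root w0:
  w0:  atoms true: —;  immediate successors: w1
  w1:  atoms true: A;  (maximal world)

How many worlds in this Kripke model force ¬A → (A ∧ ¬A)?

2

w0: forces it.
w1: forces it.
Worlds forcing the formula: {w0, w1}.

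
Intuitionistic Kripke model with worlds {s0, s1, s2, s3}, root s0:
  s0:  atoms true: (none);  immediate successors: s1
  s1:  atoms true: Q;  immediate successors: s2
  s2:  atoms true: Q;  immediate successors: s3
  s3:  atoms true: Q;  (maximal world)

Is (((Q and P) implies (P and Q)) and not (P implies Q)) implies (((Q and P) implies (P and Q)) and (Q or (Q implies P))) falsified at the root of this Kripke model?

s0 forces (((Q and P) implies (P and Q)) and not (P implies Q)) implies (((Q and P) implies (P and Q)) and (Q or (Q implies P))) vacuously: no world accessible from s0 forces the antecedent ((Q and P) implies (P and Q)) and not (P implies Q).
So the root s0 forces (((Q and P) implies (P and Q)) and not (P implies Q)) implies (((Q and P) implies (P and Q)) and (Q or (Q implies P))); the model is not a countermodel.

No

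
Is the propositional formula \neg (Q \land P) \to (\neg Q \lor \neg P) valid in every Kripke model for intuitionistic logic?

This is the constructively invalid direction of De Morgan's law for conjunction, which is not intuitionistically valid.
A Kripke countermodel: worlds s0, s1, s2; order generated by s0 \le s1, s0 \le s2; atoms true at each world — s0:{}; s1:{Q}; s2:{P}.
s0 \nVdash \neg (Q \land P) \to (\neg Q \lor \neg P): already at s0 itself, s0 \Vdash \neg (Q \land P) but s0 \nVdash \neg Q \lor \neg P.
s0 \nVdash \neg Q \lor \neg P: neither disjunct is forced at s0.
s0 \nVdash \neg Q since s1 is accessible from s0 and s1 \Vdash Q.
So the root s0 does not force the formula.

No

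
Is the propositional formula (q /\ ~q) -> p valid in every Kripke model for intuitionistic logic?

Yes

This is an instance of ex falso quodlibet, which is intuitionistically derivable.
No world can force both q and ~q, so the antecedent q /\ ~q is never forced and the implication holds vacuously at every world.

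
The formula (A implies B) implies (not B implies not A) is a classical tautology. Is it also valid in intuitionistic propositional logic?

This is the forward direction of contraposition, which is intuitionistically derivable.
Assume A implies B and not B. If A held then B would follow, contradicting not B; so not A.

Yes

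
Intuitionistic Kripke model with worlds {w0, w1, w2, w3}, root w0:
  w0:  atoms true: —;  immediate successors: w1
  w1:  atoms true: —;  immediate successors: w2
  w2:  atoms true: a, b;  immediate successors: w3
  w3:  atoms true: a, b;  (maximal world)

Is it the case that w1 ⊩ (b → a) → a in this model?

w1 ⊮ (b → a) → a: already at w1 itself, w1 ⊩ b → a but w1 ⊮ a.
w1 lacks atom a, so w1 ⊮ a.

No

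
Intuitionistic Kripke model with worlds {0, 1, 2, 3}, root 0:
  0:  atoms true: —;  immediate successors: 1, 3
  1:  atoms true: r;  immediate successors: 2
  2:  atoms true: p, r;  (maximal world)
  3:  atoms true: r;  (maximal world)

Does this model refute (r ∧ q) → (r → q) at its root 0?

0 ⊩ (r ∧ q) → (r → q) vacuously: no world accessible from 0 forces the antecedent r ∧ q.
So the root 0 forces (r ∧ q) → (r → q); the model is not a countermodel.

No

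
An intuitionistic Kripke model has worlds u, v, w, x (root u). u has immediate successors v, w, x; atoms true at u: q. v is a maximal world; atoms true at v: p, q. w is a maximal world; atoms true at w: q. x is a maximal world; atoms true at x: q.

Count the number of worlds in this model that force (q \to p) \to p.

u: forces it.
v: forces it.
w: forces it.
x: forces it.
Worlds forcing the formula: {u, v, w, x}.

4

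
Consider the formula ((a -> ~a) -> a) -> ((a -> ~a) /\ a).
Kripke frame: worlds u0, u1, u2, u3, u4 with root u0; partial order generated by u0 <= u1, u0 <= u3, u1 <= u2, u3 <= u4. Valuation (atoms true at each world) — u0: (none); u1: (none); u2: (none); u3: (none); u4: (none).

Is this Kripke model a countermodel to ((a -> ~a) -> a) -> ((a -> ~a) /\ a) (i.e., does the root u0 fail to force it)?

u0 ||- ((a -> ~a) -> a) -> ((a -> ~a) /\ a) vacuously: no world accessible from u0 forces the antecedent (a -> ~a) -> a.
So the root u0 forces ((a -> ~a) -> a) -> ((a -> ~a) /\ a); the model is not a countermodel.

No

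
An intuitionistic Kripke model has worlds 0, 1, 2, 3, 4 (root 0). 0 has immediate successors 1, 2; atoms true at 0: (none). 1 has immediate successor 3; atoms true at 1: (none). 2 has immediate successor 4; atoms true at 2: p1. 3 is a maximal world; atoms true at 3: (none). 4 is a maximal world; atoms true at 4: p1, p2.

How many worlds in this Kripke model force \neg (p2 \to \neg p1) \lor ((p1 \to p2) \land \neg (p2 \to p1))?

0: does not force it — 0 \nVdash \neg (p2 \to \neg p1) \lor ((p1 \to p2) \land \neg (p2 \to p1)): neither disjunct is forced at 0.
1: does not force it.
2: forces it.
3: does not force it.
4: forces it.
Worlds forcing the formula: {2, 4}.

2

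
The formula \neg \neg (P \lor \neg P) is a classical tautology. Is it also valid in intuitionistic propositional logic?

This is the double negation of excluded middle, which is intuitionistically derivable.
Assuming \neg (P \lor \neg P): from P we'd get P \lor \neg P, so \neg P; but then P \lor \neg P again — contradiction. Hence \neg \neg (P \lor \neg P).

Yes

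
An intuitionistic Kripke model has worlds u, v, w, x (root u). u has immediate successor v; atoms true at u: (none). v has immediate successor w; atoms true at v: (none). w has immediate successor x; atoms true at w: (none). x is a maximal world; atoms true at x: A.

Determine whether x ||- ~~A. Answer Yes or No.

Yes

x ||- ~~A: no world accessible from x forces ~A.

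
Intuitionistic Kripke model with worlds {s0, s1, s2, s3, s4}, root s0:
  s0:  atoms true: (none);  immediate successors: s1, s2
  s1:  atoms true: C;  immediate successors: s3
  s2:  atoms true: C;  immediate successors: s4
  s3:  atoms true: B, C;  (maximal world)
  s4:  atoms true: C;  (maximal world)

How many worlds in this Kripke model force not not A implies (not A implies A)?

s0: forces it.
s1: forces it.
s2: forces it.
s3: forces it.
s4: forces it.
Worlds forcing the formula: {s0, s1, s2, s3, s4}.

5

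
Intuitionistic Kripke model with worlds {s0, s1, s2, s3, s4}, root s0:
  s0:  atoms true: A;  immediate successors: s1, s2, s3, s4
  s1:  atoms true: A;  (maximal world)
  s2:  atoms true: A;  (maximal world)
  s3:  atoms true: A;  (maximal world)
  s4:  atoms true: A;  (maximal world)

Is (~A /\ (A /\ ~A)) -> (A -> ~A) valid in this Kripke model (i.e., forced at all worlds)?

s0 ||- (~A /\ (A /\ ~A)) -> (A -> ~A) vacuously: no world accessible from s0 forces the antecedent ~A /\ (A /\ ~A).
Since the root s0 forces (~A /\ (A /\ ~A)) -> (A -> ~A) and forcing is persistent (monotone upward), every world forces it.

Yes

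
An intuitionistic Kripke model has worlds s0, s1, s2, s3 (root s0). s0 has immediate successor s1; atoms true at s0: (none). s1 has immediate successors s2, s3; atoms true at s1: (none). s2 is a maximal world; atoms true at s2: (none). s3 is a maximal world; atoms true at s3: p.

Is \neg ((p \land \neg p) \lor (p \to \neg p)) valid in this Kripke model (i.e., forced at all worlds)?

No

Not every world: s0 \nVdash \neg ((p \land \neg p) \lor (p \to \neg p)).
s0 \nVdash \neg ((p \land \neg p) \lor (p \to \neg p)) since s2 is accessible from s0 and s2 \Vdash (p \land \neg p) \lor (p \to \neg p).
s2 \Vdash (p \land \neg p) \lor (p \to \neg p) via the disjunct p \to \neg p.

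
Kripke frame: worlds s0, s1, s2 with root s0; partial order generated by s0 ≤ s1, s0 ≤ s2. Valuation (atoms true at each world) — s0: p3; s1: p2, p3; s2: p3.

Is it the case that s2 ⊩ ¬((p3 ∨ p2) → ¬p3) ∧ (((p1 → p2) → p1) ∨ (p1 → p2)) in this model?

s2 ⊩ ¬((p3 ∨ p2) → ¬p3) ∧ (((p1 → p2) → p1) ∨ (p1 → p2)) since s2 forces both conjuncts.

Yes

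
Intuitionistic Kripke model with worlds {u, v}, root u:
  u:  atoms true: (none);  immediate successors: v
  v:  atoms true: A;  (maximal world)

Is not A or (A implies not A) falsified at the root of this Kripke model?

u does not force not A or (A implies not A): neither disjunct is forced at u.
u does not force not A since v is accessible from u and v forces A.
So the root u does not force not A or (A implies not A); the model is a countermodel.

Yes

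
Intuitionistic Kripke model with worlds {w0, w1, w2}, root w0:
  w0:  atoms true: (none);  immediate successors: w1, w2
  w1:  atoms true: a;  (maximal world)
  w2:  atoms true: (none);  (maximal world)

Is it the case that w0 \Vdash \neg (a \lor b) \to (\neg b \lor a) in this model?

w0 \Vdash \neg (a \lor b) \to (\neg b \lor a): every world accessible from w0 that forces \neg (a \lor b) (namely w2) also forces \neg b \lor a.

Yes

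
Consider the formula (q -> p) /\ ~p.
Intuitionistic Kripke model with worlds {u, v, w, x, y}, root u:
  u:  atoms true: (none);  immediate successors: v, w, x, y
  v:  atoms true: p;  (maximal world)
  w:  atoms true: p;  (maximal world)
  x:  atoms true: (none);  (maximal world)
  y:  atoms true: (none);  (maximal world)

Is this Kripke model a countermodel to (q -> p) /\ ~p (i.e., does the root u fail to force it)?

u ||-/- (q -> p) /\ ~p since u fails ~p.
So the root u does not force (q -> p) /\ ~p; the model is a countermodel.

Yes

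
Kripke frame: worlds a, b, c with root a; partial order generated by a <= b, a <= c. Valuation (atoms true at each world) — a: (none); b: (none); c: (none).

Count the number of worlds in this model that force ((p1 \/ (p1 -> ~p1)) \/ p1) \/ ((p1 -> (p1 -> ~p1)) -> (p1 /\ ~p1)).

a: forces it.
b: forces it.
c: forces it.
Worlds forcing the formula: {a, b, c}.

3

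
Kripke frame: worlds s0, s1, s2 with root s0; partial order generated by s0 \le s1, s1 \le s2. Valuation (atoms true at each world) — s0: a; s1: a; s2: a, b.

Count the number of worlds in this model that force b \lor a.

3

s0: forces it.
s1: forces it.
s2: forces it.
Worlds forcing the formula: {s0, s1, s2}.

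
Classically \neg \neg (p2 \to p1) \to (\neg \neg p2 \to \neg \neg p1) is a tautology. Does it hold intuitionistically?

Yes

This is the distribution of double negation over implication, which is intuitionistically derivable.
Assume \neg \neg (p2 \to p1) and \neg \neg p2; suppose \neg p1. Then p2 \to p1 would give \neg p2 (by contraposition), contradicting \neg \neg p2; so \neg (p2 \to p1), contradicting \neg \neg (p2 \to p1). Hence \neg \neg p1.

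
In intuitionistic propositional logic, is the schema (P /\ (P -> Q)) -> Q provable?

This is modus ponens in implicational form, which is intuitionistically derivable.
If a world forces P and P -> Q, then applying the implication at that world (which is accessible from itself) gives Q.

Yes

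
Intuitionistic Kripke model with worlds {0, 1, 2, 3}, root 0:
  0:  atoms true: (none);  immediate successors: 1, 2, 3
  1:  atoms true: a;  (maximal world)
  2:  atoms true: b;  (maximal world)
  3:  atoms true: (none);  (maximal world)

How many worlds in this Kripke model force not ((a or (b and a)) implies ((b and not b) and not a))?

0: does not force it — 0 does not force not ((a or (b and a)) implies ((b and not b) and not a)) since 2 is accessible from 0 and 2 forces (a or (b and a)) implies ((b and not b) and not a).
1: forces it.
2: does not force it — 2 does not force not ((a or (b and a)) implies ((b and not b) and not a)) since 2 is accessible from 2 and 2 forces (a or (b and a)) implies ((b and not b) and not a).
3: does not force it.
Worlds forcing the formula: {1}.

1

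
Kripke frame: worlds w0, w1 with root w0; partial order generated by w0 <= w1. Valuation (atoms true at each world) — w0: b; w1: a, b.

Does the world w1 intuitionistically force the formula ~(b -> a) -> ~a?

w1 ||- ~(b -> a) -> ~a vacuously: no world accessible from w1 forces the antecedent ~(b -> a).

Yes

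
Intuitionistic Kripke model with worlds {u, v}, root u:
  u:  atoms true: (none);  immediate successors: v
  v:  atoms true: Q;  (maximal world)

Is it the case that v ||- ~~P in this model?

v ||-/- ~~P since v is accessible from v and v ||- ~P.
v ||- ~P: no world accessible from v forces P.

No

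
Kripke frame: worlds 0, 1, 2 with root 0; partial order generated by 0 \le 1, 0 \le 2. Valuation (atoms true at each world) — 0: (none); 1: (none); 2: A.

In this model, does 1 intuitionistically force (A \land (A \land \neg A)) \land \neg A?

No

1 \nVdash (A \land (A \land \neg A)) \land \neg A since 1 fails A \land (A \land \neg A).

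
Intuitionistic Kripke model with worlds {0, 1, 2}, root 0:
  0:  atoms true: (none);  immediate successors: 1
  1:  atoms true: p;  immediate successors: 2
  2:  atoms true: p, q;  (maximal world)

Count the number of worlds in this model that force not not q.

3

0: forces it.
1: forces it.
2: forces it.
Worlds forcing the formula: {0, 1, 2}.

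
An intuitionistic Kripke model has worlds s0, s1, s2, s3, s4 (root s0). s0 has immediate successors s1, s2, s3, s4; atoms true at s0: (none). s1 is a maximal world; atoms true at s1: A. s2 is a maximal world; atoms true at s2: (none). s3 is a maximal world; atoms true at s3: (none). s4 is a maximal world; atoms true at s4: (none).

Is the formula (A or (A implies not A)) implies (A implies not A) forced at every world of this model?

No

Not every world: s0 does not force (A or (A implies not A)) implies (A implies not A).
s0 does not force (A or (A implies not A)) implies (A implies not A): at the accessible world s1, s1 forces A or (A implies not A) but s1 does not force A implies not A.
s1 does not force A implies not A: already at s1 itself, s1 forces A but s1 does not force not A.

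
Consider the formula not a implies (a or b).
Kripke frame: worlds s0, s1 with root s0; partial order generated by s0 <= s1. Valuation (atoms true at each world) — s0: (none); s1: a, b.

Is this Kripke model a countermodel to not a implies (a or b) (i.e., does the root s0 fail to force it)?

s0 forces not a implies (a or b) vacuously: no world accessible from s0 forces the antecedent not a.
So the root s0 forces not a implies (a or b); the model is not a countermodel.

No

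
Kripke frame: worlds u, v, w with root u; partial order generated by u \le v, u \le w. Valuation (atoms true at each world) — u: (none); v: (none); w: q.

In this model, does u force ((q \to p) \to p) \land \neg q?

No

u \nVdash ((q \to p) \to p) \land \neg q since u fails (q \to p) \to p.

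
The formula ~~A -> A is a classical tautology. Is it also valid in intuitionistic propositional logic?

No

This is double-negation elimination, which is not intuitionistically valid.
A Kripke countermodel: worlds u0, u1; order generated by u0 <= u1; atoms true at each world — u0:{}; u1:{A}.
u0 ||-/- ~~A -> A: already at u0 itself, u0 ||- ~~A but u0 ||-/- A.
u0 lacks atom A, so u0 ||-/- A.
So the root u0 does not force the formula.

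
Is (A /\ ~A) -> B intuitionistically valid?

This is an instance of ex falso quodlibet, which is intuitionistically derivable.
No world can force both A and ~A, so the antecedent A /\ ~A is never forced and the implication holds vacuously at every world.

Yes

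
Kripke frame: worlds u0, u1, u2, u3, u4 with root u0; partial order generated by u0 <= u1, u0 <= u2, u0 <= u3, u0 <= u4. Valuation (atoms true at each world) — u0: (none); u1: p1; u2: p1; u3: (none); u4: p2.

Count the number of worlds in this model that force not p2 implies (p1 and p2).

u0: does not force it — u0 does not force not p2 implies (p1 and p2): at the accessible world u1, u1 forces not p2 but u1 does not force p1 and p2.
u1: does not force it.
u2: does not force it.
u3: does not force it.
u4: forces it.
Worlds forcing the formula: {u4}.

1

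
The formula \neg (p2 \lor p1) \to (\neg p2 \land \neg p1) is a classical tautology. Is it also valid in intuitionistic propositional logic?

Yes

This is a constructively valid De Morgan direction (negated disjunction to conjunction of negations), which is intuitionistically derivable.
From \neg (p2 \lor p1): if p2 held then p2 \lor p1 would, contradiction — so \neg p2; similarly \neg p1.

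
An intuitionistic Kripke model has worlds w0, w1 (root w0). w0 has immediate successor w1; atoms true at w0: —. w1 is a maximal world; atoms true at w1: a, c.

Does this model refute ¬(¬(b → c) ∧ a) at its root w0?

w0 ⊩ ¬(¬(b → c) ∧ a): no world accessible from w0 forces ¬(b → c) ∧ a.
So the root w0 forces ¬(¬(b → c) ∧ a); the model is not a countermodel.

No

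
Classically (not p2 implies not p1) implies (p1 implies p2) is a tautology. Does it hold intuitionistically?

No

This is the converse of contraposition, which is not intuitionistically valid.
A Kripke countermodel: worlds s0, s1; order generated by s0 <= s1; atoms true at each world — s0:{p1}; s1:{p1,p2}.
s0 does not force (not p2 implies not p1) implies (p1 implies p2): already at s0 itself, s0 forces not p2 implies not p1 but s0 does not force p1 implies p2.
s0 does not force p1 implies p2: already at s0 itself, s0 forces p1 but s0 does not force p2.
s0 lacks atom p2, so s0 does not force p2.
So the root s0 does not force the formula.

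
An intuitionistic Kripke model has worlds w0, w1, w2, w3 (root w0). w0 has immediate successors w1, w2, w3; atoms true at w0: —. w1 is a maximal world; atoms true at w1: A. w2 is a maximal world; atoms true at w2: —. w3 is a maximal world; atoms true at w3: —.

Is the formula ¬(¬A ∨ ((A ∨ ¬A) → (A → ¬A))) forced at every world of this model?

No

Not every world: w0 ⊮ ¬(¬A ∨ ((A ∨ ¬A) → (A → ¬A))).
w0 ⊮ ¬(¬A ∨ ((A ∨ ¬A) → (A → ¬A))) since w2 is accessible from w0 and w2 ⊩ ¬A ∨ ((A ∨ ¬A) → (A → ¬A)).
w2 ⊩ ¬A ∨ ((A ∨ ¬A) → (A → ¬A)) via the disjunct ¬A.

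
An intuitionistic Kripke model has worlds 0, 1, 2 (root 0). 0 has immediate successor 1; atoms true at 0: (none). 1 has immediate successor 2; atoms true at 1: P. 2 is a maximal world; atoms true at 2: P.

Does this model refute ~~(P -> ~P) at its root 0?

0 ||-/- ~~(P -> ~P) since 0 is accessible from 0 and 0 ||- ~(P -> ~P).
0 ||- ~(P -> ~P): no world accessible from 0 forces P -> ~P.
So the root 0 does not force ~~(P -> ~P); the model is a countermodel.

Yes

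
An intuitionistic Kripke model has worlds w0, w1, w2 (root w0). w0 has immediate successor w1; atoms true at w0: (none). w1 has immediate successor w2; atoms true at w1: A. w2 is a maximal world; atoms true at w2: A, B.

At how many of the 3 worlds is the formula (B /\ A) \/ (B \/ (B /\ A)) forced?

w0: does not force it — w0 ||-/- (B /\ A) \/ (B \/ (B /\ A)): neither disjunct is forced at w0.
w1: does not force it — w1 ||-/- (B /\ A) \/ (B \/ (B /\ A)): neither disjunct is forced at w1.
w2: forces it.
Worlds forcing the formula: {w2}.

1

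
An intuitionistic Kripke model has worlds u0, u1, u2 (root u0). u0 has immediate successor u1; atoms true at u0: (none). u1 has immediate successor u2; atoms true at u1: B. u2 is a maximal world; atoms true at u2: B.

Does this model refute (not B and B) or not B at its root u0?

u0 does not force (not B and B) or not B: neither disjunct is forced at u0.
u0 does not force not B and B since u0 fails not B.
So the root u0 does not force (not B and B) or not B; the model is a countermodel.

Yes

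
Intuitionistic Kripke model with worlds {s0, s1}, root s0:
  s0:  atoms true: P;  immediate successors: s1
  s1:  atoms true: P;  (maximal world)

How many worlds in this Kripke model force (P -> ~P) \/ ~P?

0

s0: does not force it — s0 ||-/- (P -> ~P) \/ ~P: neither disjunct is forced at s0.
s1: does not force it.
Worlds forcing the formula: { }.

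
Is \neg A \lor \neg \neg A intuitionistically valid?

No

This is the weak law of excluded middle, which is not intuitionistically valid.
A Kripke countermodel: worlds u0, u1, u2; order generated by u0 \le u1, u0 \le u2; atoms true at each world — u0:{}; u1:{A}; u2:{}.
u0 \nVdash \neg A \lor \neg \neg A: neither disjunct is forced at u0.
u0 \nVdash \neg A since u1 is accessible from u0 and u1 \Vdash A.
So the root u0 does not force the formula.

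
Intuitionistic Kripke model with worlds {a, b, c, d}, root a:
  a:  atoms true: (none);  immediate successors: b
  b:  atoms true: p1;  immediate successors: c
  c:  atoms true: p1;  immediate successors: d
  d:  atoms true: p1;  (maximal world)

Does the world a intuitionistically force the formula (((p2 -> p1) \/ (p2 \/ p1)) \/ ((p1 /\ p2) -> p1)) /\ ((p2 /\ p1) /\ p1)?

No

a ||-/- (((p2 -> p1) \/ (p2 \/ p1)) \/ ((p1 /\ p2) -> p1)) /\ ((p2 /\ p1) /\ p1) since a fails (p2 /\ p1) /\ p1.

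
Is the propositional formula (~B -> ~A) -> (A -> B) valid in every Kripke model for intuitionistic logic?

This is the converse of contraposition, which is not intuitionistically valid.
A Kripke countermodel: worlds u0, u1; order generated by u0 <= u1; atoms true at each world — u0:{A}; u1:{A,B}.
u0 ||-/- (~B -> ~A) -> (A -> B): already at u0 itself, u0 ||- ~B -> ~A but u0 ||-/- A -> B.
u0 ||-/- A -> B: already at u0 itself, u0 ||- A but u0 ||-/- B.
u0 lacks atom B, so u0 ||-/- B.
So the root u0 does not force the formula.

No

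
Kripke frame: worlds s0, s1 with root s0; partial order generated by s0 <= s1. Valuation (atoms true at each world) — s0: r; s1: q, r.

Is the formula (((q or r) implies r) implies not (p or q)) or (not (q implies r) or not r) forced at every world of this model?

No

Not every world: s0 does not force (((q or r) implies r) implies not (p or q)) or (not (q implies r) or not r).
s0 does not force (((q or r) implies r) implies not (p or q)) or (not (q implies r) or not r): neither disjunct is forced at s0.
s0 does not force ((q or r) implies r) implies not (p or q): already at s0 itself, s0 forces (q or r) implies r but s0 does not force not (p or q).
s0 does not force not (p or q) since s1 is accessible from s0 and s1 forces p or q.
s1 forces p or q via the disjunct q.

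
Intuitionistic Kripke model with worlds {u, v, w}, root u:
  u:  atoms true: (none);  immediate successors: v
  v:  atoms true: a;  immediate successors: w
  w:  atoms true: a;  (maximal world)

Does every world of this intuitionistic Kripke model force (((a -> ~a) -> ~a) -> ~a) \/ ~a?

No

Not every world: u ||-/- (((a -> ~a) -> ~a) -> ~a) \/ ~a.
u ||-/- (((a -> ~a) -> ~a) -> ~a) \/ ~a: neither disjunct is forced at u.
u ||-/- ((a -> ~a) -> ~a) -> ~a: already at u itself, u ||- (a -> ~a) -> ~a but u ||-/- ~a.
u ||-/- ~a since v is accessible from u and v ||- a.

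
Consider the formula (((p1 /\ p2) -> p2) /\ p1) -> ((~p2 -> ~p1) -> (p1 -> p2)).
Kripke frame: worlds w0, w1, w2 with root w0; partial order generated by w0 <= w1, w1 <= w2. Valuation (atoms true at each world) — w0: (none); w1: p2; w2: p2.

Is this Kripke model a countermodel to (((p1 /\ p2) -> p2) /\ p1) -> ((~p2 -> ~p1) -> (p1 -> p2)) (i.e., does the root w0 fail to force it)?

No

w0 ||- (((p1 /\ p2) -> p2) /\ p1) -> ((~p2 -> ~p1) -> (p1 -> p2)) vacuously: no world accessible from w0 forces the antecedent ((p1 /\ p2) -> p2) /\ p1.
So the root w0 forces (((p1 /\ p2) -> p2) /\ p1) -> ((~p2 -> ~p1) -> (p1 -> p2)); the model is not a countermodel.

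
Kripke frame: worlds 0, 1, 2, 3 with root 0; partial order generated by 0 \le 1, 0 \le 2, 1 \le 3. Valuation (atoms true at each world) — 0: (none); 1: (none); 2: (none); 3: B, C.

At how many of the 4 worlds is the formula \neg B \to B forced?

2

0: does not force it — 0 \nVdash \neg B \to B: at the accessible world 2, 2 \Vdash \neg B but 2 \nVdash B.
1: forces it.
2: does not force it — 2 \nVdash \neg B \to B: already at 2 itself, 2 \Vdash \neg B but 2 \nVdash B.
3: forces it.
Worlds forcing the formula: {1, 3}.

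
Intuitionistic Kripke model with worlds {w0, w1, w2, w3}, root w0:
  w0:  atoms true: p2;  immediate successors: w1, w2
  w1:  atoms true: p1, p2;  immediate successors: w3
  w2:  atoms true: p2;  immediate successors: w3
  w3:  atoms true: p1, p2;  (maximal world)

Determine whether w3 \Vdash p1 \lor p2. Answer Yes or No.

w3 \Vdash p1 \lor p2 via the disjunct p1.

Yes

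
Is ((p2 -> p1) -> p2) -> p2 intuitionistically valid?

No

This is Peirce's law, which is not intuitionistically valid.
A Kripke countermodel: worlds u0, u1; order generated by u0 <= u1; atoms true at each world — u0:{}; u1:{p2}.
u0 ||-/- ((p2 -> p1) -> p2) -> p2: already at u0 itself, u0 ||- (p2 -> p1) -> p2 but u0 ||-/- p2.
u0 lacks atom p2, so u0 ||-/- p2.
So the root u0 does not force the formula.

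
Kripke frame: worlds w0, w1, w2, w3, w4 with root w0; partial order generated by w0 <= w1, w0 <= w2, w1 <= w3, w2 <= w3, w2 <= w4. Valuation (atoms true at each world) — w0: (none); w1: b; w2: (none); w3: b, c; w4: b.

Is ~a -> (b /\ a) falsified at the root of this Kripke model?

w0 ||-/- ~a -> (b /\ a): already at w0 itself, w0 ||- ~a but w0 ||-/- b /\ a.
w0 ||-/- b /\ a since w0 fails b.
So the root w0 does not force ~a -> (b /\ a); the model is a countermodel.

Yes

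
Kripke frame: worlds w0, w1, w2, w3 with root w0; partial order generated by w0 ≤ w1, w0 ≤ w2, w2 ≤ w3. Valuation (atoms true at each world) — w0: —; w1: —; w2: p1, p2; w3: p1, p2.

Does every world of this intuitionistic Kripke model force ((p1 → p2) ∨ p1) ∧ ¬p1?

No

Not every world: w0 ⊮ ((p1 → p2) ∨ p1) ∧ ¬p1.
w0 ⊮ ((p1 → p2) ∨ p1) ∧ ¬p1 since w0 fails ¬p1.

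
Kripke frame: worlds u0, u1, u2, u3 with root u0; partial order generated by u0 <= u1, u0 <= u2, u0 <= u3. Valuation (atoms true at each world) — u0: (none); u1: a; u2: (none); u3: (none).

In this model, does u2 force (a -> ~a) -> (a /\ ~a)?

No

u2 ||-/- (a -> ~a) -> (a /\ ~a): already at u2 itself, u2 ||- a -> ~a but u2 ||-/- a /\ ~a.
u2 ||-/- a /\ ~a since u2 fails a.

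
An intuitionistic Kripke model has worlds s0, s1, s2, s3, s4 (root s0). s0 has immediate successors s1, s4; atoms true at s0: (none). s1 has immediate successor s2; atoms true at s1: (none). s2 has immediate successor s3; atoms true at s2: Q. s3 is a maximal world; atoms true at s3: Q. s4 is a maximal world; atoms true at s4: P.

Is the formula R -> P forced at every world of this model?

s0 ||- R -> P vacuously: no world accessible from s0 forces the antecedent R.
Since the root s0 forces R -> P and forcing is persistent (monotone upward), every world forces it.

Yes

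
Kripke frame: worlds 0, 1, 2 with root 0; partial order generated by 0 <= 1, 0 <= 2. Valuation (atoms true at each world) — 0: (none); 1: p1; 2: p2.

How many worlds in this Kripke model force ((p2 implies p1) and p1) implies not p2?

0: forces it.
1: forces it.
2: forces it.
Worlds forcing the formula: {0, 1, 2}.

3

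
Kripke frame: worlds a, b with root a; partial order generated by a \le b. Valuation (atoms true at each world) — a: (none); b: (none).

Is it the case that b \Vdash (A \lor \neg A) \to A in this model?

b \nVdash (A \lor \neg A) \to A: already at b itself, b \Vdash A \lor \neg A but b \nVdash A.
b lacks atom A, so b \nVdash A.

No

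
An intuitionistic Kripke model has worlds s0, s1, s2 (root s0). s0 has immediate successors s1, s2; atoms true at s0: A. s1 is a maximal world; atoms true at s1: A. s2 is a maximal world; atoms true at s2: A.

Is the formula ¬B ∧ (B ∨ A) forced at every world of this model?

Yes

s0 ⊩ ¬B ∧ (B ∨ A) since s0 forces both conjuncts.
Since the root s0 forces ¬B ∧ (B ∨ A) and forcing is persistent (monotone upward), every world forces it.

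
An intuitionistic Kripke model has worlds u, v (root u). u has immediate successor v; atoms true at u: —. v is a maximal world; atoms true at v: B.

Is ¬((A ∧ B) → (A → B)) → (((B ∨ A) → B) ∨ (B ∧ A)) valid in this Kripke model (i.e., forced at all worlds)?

Yes

u ⊩ ¬((A ∧ B) → (A → B)) → (((B ∨ A) → B) ∨ (B ∧ A)) vacuously: no world accessible from u forces the antecedent ¬((A ∧ B) → (A → B)).
Since the root u forces ¬((A ∧ B) → (A → B)) → (((B ∨ A) → B) ∨ (B ∧ A)) and forcing is persistent (monotone upward), every world forces it.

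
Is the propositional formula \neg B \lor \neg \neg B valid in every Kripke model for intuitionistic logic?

No

This is the weak law of excluded middle, which is not intuitionistically valid.
A Kripke countermodel: worlds 0, 1, 2; order generated by 0 \le 1, 0 \le 2; atoms true at each world — 0:{}; 1:{B}; 2:{}.
0 \nVdash \neg B \lor \neg \neg B: neither disjunct is forced at 0.
0 \nVdash \neg B since 1 is accessible from 0 and 1 \Vdash B.
So the root 0 does not force the formula.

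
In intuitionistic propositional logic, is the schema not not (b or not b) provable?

This is the double negation of excluded middle, which is intuitionistically derivable.
Assuming not (b or not b): from b we'd get b or not b, so not b; but then b or not b again — contradiction. Hence not not (b or not b).

Yes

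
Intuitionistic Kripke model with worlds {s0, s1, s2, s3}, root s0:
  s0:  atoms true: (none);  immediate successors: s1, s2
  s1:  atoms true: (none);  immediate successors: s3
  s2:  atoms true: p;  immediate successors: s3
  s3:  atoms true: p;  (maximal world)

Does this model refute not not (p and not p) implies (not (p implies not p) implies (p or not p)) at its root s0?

s0 forces not not (p and not p) implies (not (p implies not p) implies (p or not p)) vacuously: no world accessible from s0 forces the antecedent not not (p and not p).
So the root s0 forces not not (p and not p) implies (not (p implies not p) implies (p or not p)); the model is not a countermodel.

No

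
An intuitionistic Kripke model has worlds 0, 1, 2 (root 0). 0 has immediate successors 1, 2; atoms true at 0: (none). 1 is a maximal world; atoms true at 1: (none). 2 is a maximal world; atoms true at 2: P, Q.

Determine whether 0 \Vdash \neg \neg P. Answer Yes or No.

0 \nVdash \neg \neg P since 1 is accessible from 0 and 1 \Vdash \neg P.
1 \Vdash \neg P: no world accessible from 1 forces P.

No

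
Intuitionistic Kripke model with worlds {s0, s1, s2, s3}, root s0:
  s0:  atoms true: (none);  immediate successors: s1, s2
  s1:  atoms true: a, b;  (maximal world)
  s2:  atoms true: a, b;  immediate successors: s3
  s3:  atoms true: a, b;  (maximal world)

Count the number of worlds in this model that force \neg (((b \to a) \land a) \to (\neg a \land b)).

s0: forces it.
s1: forces it.
s2: forces it.
s3: forces it.
Worlds forcing the formula: {s0, s1, s2, s3}.

4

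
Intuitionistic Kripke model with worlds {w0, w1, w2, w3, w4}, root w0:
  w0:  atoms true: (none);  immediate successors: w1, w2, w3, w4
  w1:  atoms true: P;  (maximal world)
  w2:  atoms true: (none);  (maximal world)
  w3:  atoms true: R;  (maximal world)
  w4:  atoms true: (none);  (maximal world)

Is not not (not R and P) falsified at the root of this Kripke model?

Yes

w0 does not force not not (not R and P) since w2 is accessible from w0 and w2 forces not (not R and P).
w2 forces not (not R and P): no world accessible from w2 forces not R and P.
So the root w0 does not force not not (not R and P); the model is a countermodel.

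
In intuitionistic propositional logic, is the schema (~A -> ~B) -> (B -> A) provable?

This is the converse of contraposition, which is not intuitionistically valid.
A Kripke countermodel: worlds a, b; order generated by a <= b; atoms true at each world — a:{B}; b:{A,B}.
a ||-/- (~A -> ~B) -> (B -> A): already at a itself, a ||- ~A -> ~B but a ||-/- B -> A.
a ||-/- B -> A: already at a itself, a ||- B but a ||-/- A.
a lacks atom A, so a ||-/- A.
So the root a does not force the formula.

No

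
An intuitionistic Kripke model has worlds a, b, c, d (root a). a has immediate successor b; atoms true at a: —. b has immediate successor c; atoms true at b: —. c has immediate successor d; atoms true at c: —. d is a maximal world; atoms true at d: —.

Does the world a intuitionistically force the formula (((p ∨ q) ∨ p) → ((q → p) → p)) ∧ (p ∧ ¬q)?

No

a ⊮ (((p ∨ q) ∨ p) → ((q → p) → p)) ∧ (p ∧ ¬q) since a fails p ∧ ¬q.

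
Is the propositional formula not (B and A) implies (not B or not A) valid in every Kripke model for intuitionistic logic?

No

This is the constructively invalid direction of De Morgan's law for conjunction, which is not intuitionistically valid.
A Kripke countermodel: worlds u, v, w; order generated by u <= v, u <= w; atoms true at each world — u:{}; v:{B}; w:{A}.
u does not force not (B and A) implies (not B or not A): already at u itself, u forces not (B and A) but u does not force not B or not A.
u does not force not B or not A: neither disjunct is forced at u.
u does not force not B since v is accessible from u and v forces B.
So the root u does not force the formula.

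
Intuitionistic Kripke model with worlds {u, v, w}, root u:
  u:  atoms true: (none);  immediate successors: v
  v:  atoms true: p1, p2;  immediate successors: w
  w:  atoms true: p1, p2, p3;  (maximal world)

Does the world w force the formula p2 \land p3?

Yes

w \Vdash p2 \land p3 since w forces both conjuncts.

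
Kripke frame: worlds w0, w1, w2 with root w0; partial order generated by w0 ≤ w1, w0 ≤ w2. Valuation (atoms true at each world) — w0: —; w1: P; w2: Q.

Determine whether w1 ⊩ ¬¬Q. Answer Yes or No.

No

w1 ⊮ ¬¬Q since w1 is accessible from w1 and w1 ⊩ ¬Q.
w1 ⊩ ¬Q: no world accessible from w1 forces Q.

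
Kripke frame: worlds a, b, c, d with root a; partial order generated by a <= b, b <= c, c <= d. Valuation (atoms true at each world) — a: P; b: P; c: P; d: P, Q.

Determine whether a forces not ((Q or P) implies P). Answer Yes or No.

No

a does not force not ((Q or P) implies P) since a is accessible from a and a forces (Q or P) implies P.
a forces (Q or P) implies P: every world accessible from a that forces Q or P (namely a, b, c, d) also forces P.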